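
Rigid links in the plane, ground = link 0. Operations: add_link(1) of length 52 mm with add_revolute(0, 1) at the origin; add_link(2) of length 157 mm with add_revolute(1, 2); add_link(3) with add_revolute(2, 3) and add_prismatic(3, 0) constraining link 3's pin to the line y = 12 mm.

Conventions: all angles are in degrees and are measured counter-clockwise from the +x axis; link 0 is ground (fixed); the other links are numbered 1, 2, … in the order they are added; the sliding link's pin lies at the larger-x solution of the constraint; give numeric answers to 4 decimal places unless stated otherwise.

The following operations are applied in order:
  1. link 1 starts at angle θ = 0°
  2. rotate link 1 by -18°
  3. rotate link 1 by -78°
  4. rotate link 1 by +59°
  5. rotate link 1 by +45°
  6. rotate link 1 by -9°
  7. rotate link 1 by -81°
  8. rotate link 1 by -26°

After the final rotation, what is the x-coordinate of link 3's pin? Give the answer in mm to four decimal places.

geometry: r = 52 mm, L = 157 mm, e = 12 mm; θ starts at 0°
rotate link 1 by -18°: θ ← 0° -18° = -18°
rotate link 1 by -78°: θ ← -18° -78° = -96°
rotate link 1 by +59°: θ ← -96° +59° = -37°
rotate link 1 by +45°: θ ← -37° +45° = 8°
rotate link 1 by -9°: θ ← 8° -9° = -1°
rotate link 1 by -81°: θ ← -1° -81° = -82°
rotate link 1 by -26°: θ ← -82° -26° = -108°
crank pin P = (r cos θ, r sin θ) = (-16.068884, -49.454939)
h = r sin θ − e = -49.454939 − 12 = -61.454939
x = r cos θ + √(L² − h²) = -16.068884 + 144.472456 = 128.403572

128.4036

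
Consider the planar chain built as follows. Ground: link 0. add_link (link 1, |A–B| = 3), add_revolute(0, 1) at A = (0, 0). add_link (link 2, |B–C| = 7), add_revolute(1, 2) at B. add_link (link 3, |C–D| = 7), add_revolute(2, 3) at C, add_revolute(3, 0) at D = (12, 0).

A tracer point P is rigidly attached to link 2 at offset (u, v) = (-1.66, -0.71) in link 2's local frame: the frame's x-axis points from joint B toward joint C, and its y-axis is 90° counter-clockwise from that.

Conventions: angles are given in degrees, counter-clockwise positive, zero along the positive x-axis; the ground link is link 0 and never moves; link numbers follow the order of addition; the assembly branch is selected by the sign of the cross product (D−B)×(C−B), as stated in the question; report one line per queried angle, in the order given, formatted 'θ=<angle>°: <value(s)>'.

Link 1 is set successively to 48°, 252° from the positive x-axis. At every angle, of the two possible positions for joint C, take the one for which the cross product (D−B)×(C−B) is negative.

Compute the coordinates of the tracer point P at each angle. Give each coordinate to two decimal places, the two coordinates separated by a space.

A=(0,0), D=(12.00,0)
θ=48°: B = A + 3.00·(cos48°, sin48°) = (2.0074, 2.2294)
θ=48°: |BD| = 10.2383
θ=48°: circle(B,7.00) ∩ circle(D,7.00): a=5.1191, h=4.7743
θ=48°:   candidates: C₊=(8.0433,5.7745) cross=48.881; C₋=(5.9641,-3.5451) cross=-48.881
θ=48°:   branch - wants cross < 0 → take C=(5.9641,-3.5451) (cross=-48.881)
θ=48°: ex = (C−B)/|BC| = (0.5652,-0.8249); ey = (0.8249,0.5652)
θ=48°: P = B + -1.66·ex + -0.71·ey = (0.4834,3.1975)
θ=252°: B = A + 3.00·(cos252°, sin252°) = (-0.9271, -2.8532)
θ=252°: |BD| = 13.2382
θ=252°: circle(B,7.00) ∩ circle(D,7.00): a=6.6191, h=2.2777
θ=252°:   candidates: C₊=(5.0456,0.7975) cross=30.152; C₋=(6.0274,-3.6507) cross=-30.152
θ=252°:   branch - wants cross < 0 → take C=(6.0274,-3.6507) (cross=-30.152)
θ=252°: ex = (C−B)/|BC| = (0.9935,-0.1139); ey = (0.1139,0.9935)
θ=252°: P = B + -1.66·ex + -0.71·ey = (-2.6571,-3.3694)

θ=48°: 0.48 3.20
θ=252°: -2.66 -3.37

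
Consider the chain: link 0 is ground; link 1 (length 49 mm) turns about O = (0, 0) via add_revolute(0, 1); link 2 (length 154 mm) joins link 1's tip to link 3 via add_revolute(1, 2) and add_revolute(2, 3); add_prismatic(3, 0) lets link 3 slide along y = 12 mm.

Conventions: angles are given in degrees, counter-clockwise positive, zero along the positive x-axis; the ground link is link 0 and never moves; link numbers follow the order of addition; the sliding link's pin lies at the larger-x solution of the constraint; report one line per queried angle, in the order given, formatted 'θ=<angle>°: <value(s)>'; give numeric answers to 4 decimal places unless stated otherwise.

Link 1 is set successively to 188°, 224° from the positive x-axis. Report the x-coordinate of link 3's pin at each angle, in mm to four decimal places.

geometry: r = 49 mm, L = 154 mm, e = 12 mm
θ=188°: crank pin P = (r cos θ, r sin θ) = (-48.523135, -6.819482)
θ=188°: h = r sin θ − e = -6.819482 − 12 = -18.819482
θ=188°: x = r cos θ + √(L² − h²) = -48.523135 + 152.845762 = 104.322627
θ=224°: crank pin P = (r cos θ, r sin θ) = (-35.247650, -34.038260)
θ=224°: h = r sin θ − e = -34.038260 − 12 = -46.038260
θ=224°: x = r cos θ + √(L² − h²) = -35.247650 + 146.957404 = 111.709754

θ=188°: 104.3226
θ=224°: 111.7098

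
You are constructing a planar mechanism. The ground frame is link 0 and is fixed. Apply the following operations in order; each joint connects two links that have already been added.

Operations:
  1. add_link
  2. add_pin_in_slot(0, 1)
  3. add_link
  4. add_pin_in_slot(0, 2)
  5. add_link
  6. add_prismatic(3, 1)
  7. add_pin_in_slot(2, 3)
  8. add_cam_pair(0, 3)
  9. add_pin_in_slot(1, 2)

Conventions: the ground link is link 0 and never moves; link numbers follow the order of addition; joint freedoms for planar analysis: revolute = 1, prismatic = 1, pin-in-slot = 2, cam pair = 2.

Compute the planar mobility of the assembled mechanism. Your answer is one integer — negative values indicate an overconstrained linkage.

L=1 J1=0 J2=0
add link → L=2 J1=0 J2=0
PS@0,1 dof=2 J2 → L=2 J1=0 J2=1
add link → L=3 J1=0 J2=1
PS@0,2 dof=2 J2 → L=3 J1=0 J2=2
add link → L=4 J1=0 J2=2
P@3,1 dof=1 J1 → L=4 J1=1 J2=2
PS@2,3 dof=2 J2 → L=4 J1=1 J2=3
C@0,3 dof=2 J2 → L=4 J1=1 J2=4
PS@1,2 dof=2 J2 → L=4 J1=1 J2=5
M=3(L−1)−2J1−J2=3·3−2·1−5=2

M = 2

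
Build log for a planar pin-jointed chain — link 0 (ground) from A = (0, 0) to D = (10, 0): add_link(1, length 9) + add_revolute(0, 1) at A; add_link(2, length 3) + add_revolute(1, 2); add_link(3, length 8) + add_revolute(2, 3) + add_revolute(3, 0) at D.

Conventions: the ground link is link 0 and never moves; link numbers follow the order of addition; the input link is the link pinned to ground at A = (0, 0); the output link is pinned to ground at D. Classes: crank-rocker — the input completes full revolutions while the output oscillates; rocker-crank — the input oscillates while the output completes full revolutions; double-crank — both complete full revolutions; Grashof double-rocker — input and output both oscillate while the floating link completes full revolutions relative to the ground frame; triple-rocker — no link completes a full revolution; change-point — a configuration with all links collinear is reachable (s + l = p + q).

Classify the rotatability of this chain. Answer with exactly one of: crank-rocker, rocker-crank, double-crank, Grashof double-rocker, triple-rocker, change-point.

lengths: ground=10, input=9, coupler=3, output=8
sorted: s=3 (shortest), l=10 (longest), p+q=17
s + l = 13 vs p + q = 17
s + l < p + q (Grashof) with shortest = coupler link → Grashof double-rocker

Grashof double-rocker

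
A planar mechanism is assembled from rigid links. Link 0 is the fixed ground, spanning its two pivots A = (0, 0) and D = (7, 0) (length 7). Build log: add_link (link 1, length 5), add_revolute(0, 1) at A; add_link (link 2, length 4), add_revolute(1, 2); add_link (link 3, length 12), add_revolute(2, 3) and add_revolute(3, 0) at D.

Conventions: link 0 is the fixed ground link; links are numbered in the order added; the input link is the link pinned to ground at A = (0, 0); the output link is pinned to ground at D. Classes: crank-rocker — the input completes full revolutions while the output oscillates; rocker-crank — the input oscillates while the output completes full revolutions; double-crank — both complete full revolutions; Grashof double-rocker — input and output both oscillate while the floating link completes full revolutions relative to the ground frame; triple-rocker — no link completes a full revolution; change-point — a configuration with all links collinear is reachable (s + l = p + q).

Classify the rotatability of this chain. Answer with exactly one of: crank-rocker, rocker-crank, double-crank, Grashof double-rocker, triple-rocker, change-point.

lengths: ground=7, input=5, coupler=4, output=12
sorted: s=4 (shortest), l=12 (longest), p+q=12
s + l = 16 vs p + q = 12
s + l > p + q → non-Grashof → no link fully rotates → triple-rocker

triple-rocker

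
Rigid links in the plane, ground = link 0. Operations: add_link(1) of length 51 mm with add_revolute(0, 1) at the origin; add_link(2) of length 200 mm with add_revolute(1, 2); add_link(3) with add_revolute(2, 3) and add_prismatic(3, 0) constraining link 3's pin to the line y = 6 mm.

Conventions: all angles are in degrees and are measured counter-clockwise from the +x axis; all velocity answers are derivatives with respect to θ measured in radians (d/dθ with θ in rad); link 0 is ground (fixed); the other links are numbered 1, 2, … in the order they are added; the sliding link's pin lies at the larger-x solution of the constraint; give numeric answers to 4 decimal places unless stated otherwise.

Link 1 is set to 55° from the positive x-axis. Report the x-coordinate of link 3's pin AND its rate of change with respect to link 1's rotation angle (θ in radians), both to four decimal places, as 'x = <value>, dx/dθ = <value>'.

geometry: r = 51 mm, L = 200 mm, e = 6 mm
crank pin P = (r cos θ, r sin θ) = (29.252398, 41.776754)
h = r sin θ − e = 41.776754 − 6 = 35.776754
x = r cos θ + √(L² − h²) = 29.252398 + 196.774043 = 226.026441
dx/dθ = −r sin θ − h·r cos θ/√(L² − h²) (θ in radians; h = 35.776754) = -47.095321

x = 226.0264, dx/dθ = -47.0953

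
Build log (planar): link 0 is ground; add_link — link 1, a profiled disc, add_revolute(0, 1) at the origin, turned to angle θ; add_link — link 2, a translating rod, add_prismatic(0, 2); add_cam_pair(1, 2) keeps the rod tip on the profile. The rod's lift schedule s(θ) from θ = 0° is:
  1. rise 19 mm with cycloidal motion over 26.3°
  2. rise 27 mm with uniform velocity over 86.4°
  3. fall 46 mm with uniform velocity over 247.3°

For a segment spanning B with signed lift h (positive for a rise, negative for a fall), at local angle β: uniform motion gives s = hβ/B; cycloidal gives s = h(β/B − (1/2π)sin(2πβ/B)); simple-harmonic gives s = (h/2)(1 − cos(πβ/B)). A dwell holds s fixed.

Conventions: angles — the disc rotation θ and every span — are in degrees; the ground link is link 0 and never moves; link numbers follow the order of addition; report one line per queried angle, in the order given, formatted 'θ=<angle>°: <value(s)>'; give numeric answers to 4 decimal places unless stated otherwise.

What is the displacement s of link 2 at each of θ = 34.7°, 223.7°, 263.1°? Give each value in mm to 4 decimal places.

seg 1 [0°–26.3°] cycloidal, h=19: full span → s += 19 → s = 19.0000
seg 2 [26.3°–112.7°] uniform, h=27: θ=34.7° here. β=8.4, B=86.4. 27·8.4/86.4 = 2.6250 → s = 21.6250
seg 2 [26.3°–112.7°] uniform, h=27: full span → s += 27 → s = 46.0000
seg 3 [112.7°–360°] uniform, h=-46: θ=223.7° here. β=111, B=247.3. -46·111/247.3 = -20.6470 → s = 25.3530
seg 3 [112.7°–360°] uniform, h=-46: θ=263.1° here. β=150.4, B=247.3. -46·150.4/247.3 = -27.9757 → s = 18.0243

θ=34.7°: 21.6250
θ=223.7°: 25.3530
θ=263.1°: 18.0243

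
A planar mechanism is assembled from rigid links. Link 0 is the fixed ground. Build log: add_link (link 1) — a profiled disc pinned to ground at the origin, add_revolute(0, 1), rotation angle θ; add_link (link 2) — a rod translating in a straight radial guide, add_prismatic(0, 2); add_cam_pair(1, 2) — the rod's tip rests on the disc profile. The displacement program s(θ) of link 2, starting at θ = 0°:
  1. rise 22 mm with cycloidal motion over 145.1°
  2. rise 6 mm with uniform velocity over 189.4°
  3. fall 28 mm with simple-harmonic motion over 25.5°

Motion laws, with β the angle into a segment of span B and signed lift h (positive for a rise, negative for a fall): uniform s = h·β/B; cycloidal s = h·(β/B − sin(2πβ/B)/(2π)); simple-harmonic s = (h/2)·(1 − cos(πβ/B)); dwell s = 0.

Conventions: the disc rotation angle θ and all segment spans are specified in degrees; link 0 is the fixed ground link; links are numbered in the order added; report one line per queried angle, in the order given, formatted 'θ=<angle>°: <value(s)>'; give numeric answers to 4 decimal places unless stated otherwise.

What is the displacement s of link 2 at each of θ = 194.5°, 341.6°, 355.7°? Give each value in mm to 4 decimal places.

seg 1 [0°–145.1°] cycloidal, h=22: full span → s += 22 → s = 22.0000
seg 2 [145.1°–334.5°] uniform, h=6: θ=194.5° here. β=49.4, B=189.4. 6·49.4/189.4 = 1.5649 → s = 23.5649
seg 2 [145.1°–334.5°] uniform, h=6: full span → s += 6 → s = 28.0000
seg 3 [334.5°–360°] simple-harmonic, h=-28: θ=341.6° here. β=7.1, B=25.5. -28/2·(1 − cos(π·0.2784)) = -5.0230 → s = 22.9770
seg 3 [334.5°–360°] simple-harmonic, h=-28: θ=355.7° here. β=21.2, B=25.5. -28/2·(1 − cos(π·0.8314)) = -26.0810 → s = 1.9190

θ=194.5°: 23.5649
θ=341.6°: 22.9770
θ=355.7°: 1.9190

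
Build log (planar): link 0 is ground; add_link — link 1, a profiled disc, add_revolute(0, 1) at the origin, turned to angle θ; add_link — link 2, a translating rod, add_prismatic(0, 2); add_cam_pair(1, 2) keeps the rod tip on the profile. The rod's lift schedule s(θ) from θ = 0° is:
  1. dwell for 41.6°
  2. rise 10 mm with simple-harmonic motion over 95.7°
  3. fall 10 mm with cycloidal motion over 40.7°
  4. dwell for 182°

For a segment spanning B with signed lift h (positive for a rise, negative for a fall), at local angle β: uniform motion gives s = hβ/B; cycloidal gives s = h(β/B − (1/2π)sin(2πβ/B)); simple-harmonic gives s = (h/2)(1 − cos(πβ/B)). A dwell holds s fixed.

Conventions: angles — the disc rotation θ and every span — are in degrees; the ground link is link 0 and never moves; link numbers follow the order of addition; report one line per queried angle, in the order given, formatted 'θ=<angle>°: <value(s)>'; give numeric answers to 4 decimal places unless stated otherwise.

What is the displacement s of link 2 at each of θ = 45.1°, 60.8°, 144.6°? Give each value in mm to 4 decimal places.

seg 1 [0°–41.6°] dwell: s stays 0.0000
seg 2 [41.6°–137.3°] simple-harmonic, h=10: θ=45.1° here. β=3.5, B=95.7. 10/2·(1 − cos(π·0.0366)) = 0.0330 → s = 0.0330
seg 2 [41.6°–137.3°] simple-harmonic, h=10: θ=60.8° here. β=19.2, B=95.7. 10/2·(1 − cos(π·0.2006)) = 0.9607 → s = 0.9607
seg 2 [41.6°–137.3°] simple-harmonic, h=10: full span → s += 10 → s = 10.0000
seg 3 [137.3°–178°] cycloidal, h=-10: θ=144.6° here. β=7.3, B=40.7. -10·(0.1794 − sin(2π·0.1794)/(2π)) = -0.3563 → s = 9.6437

θ=45.1°: 0.0330
θ=60.8°: 0.9607
θ=144.6°: 9.6437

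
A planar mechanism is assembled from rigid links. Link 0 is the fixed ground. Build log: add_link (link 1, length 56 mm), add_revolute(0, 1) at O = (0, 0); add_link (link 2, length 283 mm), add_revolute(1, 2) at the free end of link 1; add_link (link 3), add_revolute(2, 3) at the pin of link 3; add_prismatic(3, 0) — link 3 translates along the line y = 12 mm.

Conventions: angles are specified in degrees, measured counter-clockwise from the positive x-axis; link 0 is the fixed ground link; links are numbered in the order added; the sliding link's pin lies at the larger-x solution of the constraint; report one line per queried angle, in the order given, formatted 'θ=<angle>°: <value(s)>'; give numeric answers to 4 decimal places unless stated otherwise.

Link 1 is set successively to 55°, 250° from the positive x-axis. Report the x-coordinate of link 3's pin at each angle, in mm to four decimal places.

geometry: r = 56 mm, L = 283 mm, e = 12 mm
θ=55°: crank pin P = (r cos θ, r sin θ) = (32.120280, 45.872514)
θ=55°: h = r sin θ − e = 45.872514 − 12 = 33.872514
θ=55°: x = r cos θ + √(L² − h²) = 32.120280 + 280.965572 = 313.085853
θ=250°: crank pin P = (r cos θ, r sin θ) = (-19.153128, -52.622787)
θ=250°: h = r sin θ − e = -52.622787 − 12 = -64.622787
θ=250°: x = r cos θ + √(L² − h²) = -19.153128 + 275.522949 = 256.369821

θ=55°: 313.0859
θ=250°: 256.3698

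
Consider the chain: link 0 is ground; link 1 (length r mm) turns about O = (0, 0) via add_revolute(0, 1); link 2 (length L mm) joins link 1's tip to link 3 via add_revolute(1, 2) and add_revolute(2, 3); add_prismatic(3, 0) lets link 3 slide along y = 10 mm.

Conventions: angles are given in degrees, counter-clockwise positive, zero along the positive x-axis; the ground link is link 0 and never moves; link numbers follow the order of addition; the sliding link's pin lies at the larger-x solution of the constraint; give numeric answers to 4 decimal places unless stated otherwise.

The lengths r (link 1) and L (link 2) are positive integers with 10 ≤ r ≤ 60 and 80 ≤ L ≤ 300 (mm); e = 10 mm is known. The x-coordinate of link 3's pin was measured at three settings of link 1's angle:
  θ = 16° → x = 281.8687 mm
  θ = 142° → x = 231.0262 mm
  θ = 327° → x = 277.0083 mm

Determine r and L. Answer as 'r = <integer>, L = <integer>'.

constraint per measurement: (x − r cos θ)² + (r sin θ − e)² = L²
subtracting the θ₁ and θ₂ equations cancels the r² and L² terms:
r = (x₁² − x₂²) / (2[(x₁cos θ₁ + e sin θ₁) − (x₂cos θ₂ + e sin θ₂)]) = 29.0000 → r = 29
L² = (x₁ − r cos θ₁)² + (r sin θ₁ − e)² = 64516.0185 → L = 254.0000 → L = 254
check at θ₃=327°: x = 277.0083 (printed 277.0083) ✓

r = 29, L = 254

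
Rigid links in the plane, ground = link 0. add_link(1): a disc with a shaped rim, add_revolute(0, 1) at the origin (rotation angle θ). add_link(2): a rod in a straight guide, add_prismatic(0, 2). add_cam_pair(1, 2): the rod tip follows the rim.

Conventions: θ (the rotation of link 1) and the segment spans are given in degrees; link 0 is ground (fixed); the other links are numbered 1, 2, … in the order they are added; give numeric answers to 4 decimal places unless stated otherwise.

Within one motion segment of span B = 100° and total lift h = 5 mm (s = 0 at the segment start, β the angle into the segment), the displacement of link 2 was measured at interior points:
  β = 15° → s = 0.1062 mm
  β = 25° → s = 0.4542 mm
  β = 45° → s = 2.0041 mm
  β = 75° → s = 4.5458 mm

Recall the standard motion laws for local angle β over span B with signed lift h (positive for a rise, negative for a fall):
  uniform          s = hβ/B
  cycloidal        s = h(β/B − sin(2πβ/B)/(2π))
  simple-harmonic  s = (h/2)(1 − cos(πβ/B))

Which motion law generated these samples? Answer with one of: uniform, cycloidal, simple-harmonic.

candidates at β/B = r: uniform s = h·r (linear in β); cycloidal s = h·(r − sin(2πr)/(2π)); simple-harmonic s = (h/2)(1 − cos(πr))
β=15°: printed 0.1062 | uniform 0.7500, cycloidal 0.1062, simple-harmonic 0.2725
β=25°: printed 0.4542 | uniform 1.2500, cycloidal 0.4542, simple-harmonic 0.7322
β=45°: printed 2.0041 | uniform 2.2500, cycloidal 2.0041, simple-harmonic 2.1089
β=75°: printed 4.5458 | uniform 3.7500, cycloidal 4.5458, simple-harmonic 4.2678
only one law matches every sample → cycloidal

cycloidal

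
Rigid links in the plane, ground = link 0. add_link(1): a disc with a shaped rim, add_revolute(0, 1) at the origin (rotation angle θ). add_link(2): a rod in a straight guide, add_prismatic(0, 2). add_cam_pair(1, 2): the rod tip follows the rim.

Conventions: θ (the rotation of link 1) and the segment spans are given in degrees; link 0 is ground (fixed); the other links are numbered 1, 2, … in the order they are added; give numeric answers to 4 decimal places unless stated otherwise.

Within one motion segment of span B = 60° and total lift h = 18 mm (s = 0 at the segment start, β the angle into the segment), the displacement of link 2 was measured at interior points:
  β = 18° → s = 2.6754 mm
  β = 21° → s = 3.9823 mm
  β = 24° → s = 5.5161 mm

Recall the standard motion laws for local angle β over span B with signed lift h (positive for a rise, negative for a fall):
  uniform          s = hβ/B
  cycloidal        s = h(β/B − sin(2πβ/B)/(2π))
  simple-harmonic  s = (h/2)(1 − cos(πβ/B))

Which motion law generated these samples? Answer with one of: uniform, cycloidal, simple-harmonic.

candidates at β/B = r: uniform s = h·r (linear in β); cycloidal s = h·(r − sin(2πr)/(2π)); simple-harmonic s = (h/2)(1 − cos(πr))
β=18°: printed 2.6754 | uniform 5.4000, cycloidal 2.6754, simple-harmonic 3.7099
β=21°: printed 3.9823 | uniform 6.3000, cycloidal 3.9823, simple-harmonic 4.9141
β=24°: printed 5.5161 | uniform 7.2000, cycloidal 5.5161, simple-harmonic 6.2188
only one law matches every sample → cycloidal

cycloidal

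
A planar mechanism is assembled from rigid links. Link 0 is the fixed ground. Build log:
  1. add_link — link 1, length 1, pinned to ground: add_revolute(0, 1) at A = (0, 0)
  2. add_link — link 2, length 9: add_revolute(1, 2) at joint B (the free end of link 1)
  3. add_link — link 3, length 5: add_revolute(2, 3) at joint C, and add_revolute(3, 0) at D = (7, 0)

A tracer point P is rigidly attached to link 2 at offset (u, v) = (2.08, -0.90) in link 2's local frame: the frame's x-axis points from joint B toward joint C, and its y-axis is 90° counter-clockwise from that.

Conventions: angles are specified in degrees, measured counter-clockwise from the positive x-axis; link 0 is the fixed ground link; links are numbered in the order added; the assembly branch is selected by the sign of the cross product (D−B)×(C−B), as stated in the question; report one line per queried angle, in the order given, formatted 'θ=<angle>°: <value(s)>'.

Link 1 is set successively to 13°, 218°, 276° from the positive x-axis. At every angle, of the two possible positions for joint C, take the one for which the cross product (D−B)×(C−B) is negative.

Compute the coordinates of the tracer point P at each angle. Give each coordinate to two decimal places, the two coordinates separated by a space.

A=(0,0), D=(7.00,0)
θ=13°: B = A + 1.00·(cos13°, sin13°) = (0.9744, 0.2250)
θ=13°: |BD| = 6.0298
θ=13°: circle(B,9.00) ∩ circle(D,5.00): a=7.6585, h=4.7273
θ=13°:   candidates: C₊=(8.8039,4.6633) cross=28.505; C₋=(8.4512,-4.7848) cross=-28.505
θ=13°:   branch - wants cross < 0 → take C=(8.4512,-4.7848) (cross=-28.505)
θ=13°: ex = (C−B)/|BC| = (0.8308,-0.5566); ey = (0.5566,0.8308)
θ=13°: P = B + 2.08·ex + -0.90·ey = (2.2014,-1.6805)
θ=218°: B = A + 1.00·(cos218°, sin218°) = (-0.7880, -0.6157)
θ=218°: |BD| = 7.8123
θ=218°: circle(B,9.00) ∩ circle(D,5.00): a=7.4902, h=4.9896
θ=218°:   candidates: C₊=(6.2857,4.9487) cross=38.980; C₋=(7.0722,-4.9995) cross=-38.980
θ=218°:   branch - wants cross < 0 → take C=(7.0722,-4.9995) (cross=-38.980)
θ=218°: ex = (C−B)/|BC| = (0.8734,-0.4871); ey = (0.4871,0.8734)
θ=218°: P = B + 2.08·ex + -0.90·ey = (0.5902,-2.4148)
θ=276°: B = A + 1.00·(cos276°, sin276°) = (0.1045, -0.9945)
θ=276°: |BD| = 6.9668
θ=276°: circle(B,9.00) ∩ circle(D,5.00): a=7.5025, h=4.9712
θ=276°:   candidates: C₊=(6.8205,4.9968) cross=34.634; C₋=(8.2398,-4.8439) cross=-34.634
θ=276°:   branch - wants cross < 0 → take C=(8.2398,-4.8439) (cross=-34.634)
θ=276°: ex = (C−B)/|BC| = (0.9039,-0.4277); ey = (0.4277,0.9039)
θ=276°: P = B + 2.08·ex + -0.90·ey = (1.5997,-2.6977)

θ=13°: 2.20 -1.68
θ=218°: 0.59 -2.41
θ=276°: 1.60 -2.70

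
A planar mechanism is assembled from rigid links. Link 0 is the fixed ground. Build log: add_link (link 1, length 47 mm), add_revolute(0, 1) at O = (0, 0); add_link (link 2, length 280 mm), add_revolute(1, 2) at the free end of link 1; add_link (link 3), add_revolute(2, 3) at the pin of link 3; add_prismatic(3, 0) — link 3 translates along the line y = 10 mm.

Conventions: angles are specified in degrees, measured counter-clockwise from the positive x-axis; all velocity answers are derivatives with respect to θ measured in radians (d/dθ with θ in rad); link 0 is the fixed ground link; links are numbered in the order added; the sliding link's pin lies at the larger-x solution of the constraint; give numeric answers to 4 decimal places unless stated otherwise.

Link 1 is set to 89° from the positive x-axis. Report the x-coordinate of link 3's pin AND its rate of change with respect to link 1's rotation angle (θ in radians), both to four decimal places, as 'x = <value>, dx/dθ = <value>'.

geometry: r = 47 mm, L = 280 mm, e = 10 mm
crank pin P = (r cos θ, r sin θ) = (0.820263, 46.992842)
h = r sin θ − e = 46.992842 − 10 = 36.992842
x = r cos θ + √(L² − h²) = 0.820263 + 277.545545 = 278.365808
dx/dθ = −r sin θ − h·r cos θ/√(L² − h²) (θ in radians; h = 36.992842) = -47.102171

x = 278.3658, dx/dθ = -47.1022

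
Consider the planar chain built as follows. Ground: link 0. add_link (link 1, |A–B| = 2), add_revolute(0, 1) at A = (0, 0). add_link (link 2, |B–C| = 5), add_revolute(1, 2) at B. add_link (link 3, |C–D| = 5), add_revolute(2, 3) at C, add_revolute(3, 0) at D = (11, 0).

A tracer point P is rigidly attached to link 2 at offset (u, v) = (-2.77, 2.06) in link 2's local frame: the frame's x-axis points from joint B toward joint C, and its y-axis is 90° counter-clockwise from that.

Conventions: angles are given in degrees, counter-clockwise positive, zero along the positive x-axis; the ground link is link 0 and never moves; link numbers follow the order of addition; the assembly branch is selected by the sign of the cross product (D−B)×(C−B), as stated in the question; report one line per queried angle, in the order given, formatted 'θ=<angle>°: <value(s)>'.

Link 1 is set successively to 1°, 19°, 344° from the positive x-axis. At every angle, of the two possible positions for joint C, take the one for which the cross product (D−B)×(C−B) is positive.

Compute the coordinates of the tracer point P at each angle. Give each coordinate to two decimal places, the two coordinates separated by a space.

A=(0,0), D=(11.00,0)
θ=1°: B = A + 2.00·(cos1°, sin1°) = (1.9997, 0.0349)
θ=1°: |BD| = 9.0004
θ=1°: circle(B,5.00) ∩ circle(D,5.00): a=4.5002, h=2.1791
θ=1°:   candidates: C₊=(6.5083,2.1965) cross=19.612; C₋=(6.4914,-2.1616) cross=-19.612
θ=1°:   branch + wants cross > 0 → take C=(6.5083,2.1965) (cross=19.612)
θ=1°: ex = (C−B)/|BC| = (0.9017,0.4323); ey = (-0.4323,0.9017)
θ=1°: P = B + -2.77·ex + 2.06·ey = (-1.3886,0.6949)
θ=19°: B = A + 2.00·(cos19°, sin19°) = (1.8910, 0.6511)
θ=19°: |BD| = 9.1322
θ=19°: circle(B,5.00) ∩ circle(D,5.00): a=4.5661, h=2.0373
θ=19°:   candidates: C₊=(6.5908,2.3577) cross=18.605; C₋=(6.3003,-1.7066) cross=-18.605
θ=19°:   branch + wants cross > 0 → take C=(6.5908,2.3577) (cross=18.605)
θ=19°: ex = (C−B)/|BC| = (0.9399,0.3413); ey = (-0.3413,0.9399)
θ=19°: P = B + -2.77·ex + 2.06·ey = (-1.4157,1.6420)
θ=344°: B = A + 2.00·(cos344°, sin344°) = (1.9225, -0.5513)
θ=344°: |BD| = 9.0942
θ=344°: circle(B,5.00) ∩ circle(D,5.00): a=4.5471, h=2.0794
θ=344°:   candidates: C₊=(6.3352,1.7999) cross=18.910; C₋=(6.5873,-2.3512) cross=-18.910
θ=344°:   branch + wants cross > 0 → take C=(6.3352,1.7999) (cross=18.910)
θ=344°: ex = (C−B)/|BC| = (0.8825,0.4702); ey = (-0.4702,0.8825)
θ=344°: P = B + -2.77·ex + 2.06·ey = (-1.4908,-0.0358)

θ=1°: -1.39 0.69
θ=19°: -1.42 1.64
θ=344°: -1.49 -0.04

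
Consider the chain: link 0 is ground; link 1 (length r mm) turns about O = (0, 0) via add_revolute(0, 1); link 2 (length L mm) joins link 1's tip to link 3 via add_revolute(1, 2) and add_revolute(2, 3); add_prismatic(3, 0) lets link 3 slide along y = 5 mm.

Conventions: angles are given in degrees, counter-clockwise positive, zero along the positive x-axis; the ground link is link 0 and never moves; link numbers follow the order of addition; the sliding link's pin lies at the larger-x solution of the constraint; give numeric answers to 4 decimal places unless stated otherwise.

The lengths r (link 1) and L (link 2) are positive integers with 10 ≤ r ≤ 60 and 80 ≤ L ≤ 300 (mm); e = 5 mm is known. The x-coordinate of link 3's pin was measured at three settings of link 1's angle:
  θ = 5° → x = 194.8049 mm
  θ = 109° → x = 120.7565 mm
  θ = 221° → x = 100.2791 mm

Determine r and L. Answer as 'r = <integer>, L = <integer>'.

constraint per measurement: (x − r cos θ)² + (r sin θ − e)² = L²
subtracting the θ₁ and θ₂ equations cancels the r² and L² terms:
r = (x₁² − x₂²) / (2[(x₁cos θ₁ + e sin θ₁) − (x₂cos θ₂ + e sin θ₂)]) = 51.0000 → r = 51
L² = (x₁ − r cos θ₁)² + (r sin θ₁ − e)² = 20736.0116 → L = 144.0000 → L = 144
check at θ₃=221°: x = 100.2791 (printed 100.2791) ✓

r = 51, L = 144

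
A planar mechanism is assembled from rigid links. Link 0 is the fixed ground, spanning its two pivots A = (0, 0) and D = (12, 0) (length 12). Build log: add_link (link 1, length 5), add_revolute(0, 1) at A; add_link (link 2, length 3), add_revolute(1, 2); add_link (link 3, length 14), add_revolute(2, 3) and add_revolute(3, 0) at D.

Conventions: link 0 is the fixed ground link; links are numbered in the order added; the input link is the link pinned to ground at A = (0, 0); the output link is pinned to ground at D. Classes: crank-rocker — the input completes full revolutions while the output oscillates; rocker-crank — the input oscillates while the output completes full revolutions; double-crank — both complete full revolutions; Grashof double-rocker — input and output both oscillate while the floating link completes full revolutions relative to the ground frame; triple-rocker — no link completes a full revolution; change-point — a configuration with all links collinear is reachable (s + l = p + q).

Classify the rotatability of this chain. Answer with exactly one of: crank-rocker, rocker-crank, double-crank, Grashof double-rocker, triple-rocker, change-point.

lengths: ground=12, input=5, coupler=3, output=14
sorted: s=3 (shortest), l=14 (longest), p+q=17
s + l = 17 vs p + q = 17
s + l = p + q → change-point (collinear configuration reachable)

change-point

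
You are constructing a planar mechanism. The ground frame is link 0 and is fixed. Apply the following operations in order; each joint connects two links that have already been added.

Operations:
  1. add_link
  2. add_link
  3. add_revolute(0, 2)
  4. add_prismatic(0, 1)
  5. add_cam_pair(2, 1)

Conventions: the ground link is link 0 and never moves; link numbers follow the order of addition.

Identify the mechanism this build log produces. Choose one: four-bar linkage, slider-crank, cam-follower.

links: 3 (incl. ground); joints: 1 revolute, 1 prismatic, 1 higher (cam) pair, forming one closed loop
3 links, revolute + prismatic + higher pair in one loop → cam-follower

cam-follower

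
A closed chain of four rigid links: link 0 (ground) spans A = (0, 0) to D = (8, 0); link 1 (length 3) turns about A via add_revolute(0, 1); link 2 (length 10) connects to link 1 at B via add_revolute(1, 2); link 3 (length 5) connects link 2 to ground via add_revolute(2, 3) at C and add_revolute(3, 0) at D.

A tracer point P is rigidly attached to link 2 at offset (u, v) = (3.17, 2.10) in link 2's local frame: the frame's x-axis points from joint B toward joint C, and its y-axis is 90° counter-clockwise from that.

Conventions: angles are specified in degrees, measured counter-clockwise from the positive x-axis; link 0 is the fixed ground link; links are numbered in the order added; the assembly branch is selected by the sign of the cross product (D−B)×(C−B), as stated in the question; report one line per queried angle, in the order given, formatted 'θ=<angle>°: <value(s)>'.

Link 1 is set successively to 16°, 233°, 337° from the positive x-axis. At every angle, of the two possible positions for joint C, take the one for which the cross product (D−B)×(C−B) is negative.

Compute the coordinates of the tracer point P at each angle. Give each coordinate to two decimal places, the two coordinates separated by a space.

A=(0,0), D=(8.00,0)
θ=16°: B = A + 3.00·(cos16°, sin16°) = (2.8838, 0.8269)
θ=16°: |BD| = 5.1826
θ=16°: circle(B,10.00) ∩ circle(D,5.00): a=9.8270, h=1.8518
θ=16°:   candidates: C₊=(12.8804,1.0871) cross=9.597; C₋=(12.2895,-2.5691) cross=-9.597
θ=16°:   branch - wants cross < 0 → take C=(12.2895,-2.5691) (cross=-9.597)
θ=16°: ex = (C−B)/|BC| = (0.9406,-0.3396); ey = (0.3396,0.9406)
θ=16°: P = B + 3.17·ex + 2.10·ey = (6.5786,1.7256)
θ=233°: B = A + 3.00·(cos233°, sin233°) = (-1.8054, -2.3959)
θ=233°: |BD| = 10.0939
θ=233°: circle(B,10.00) ∩ circle(D,5.00): a=8.7621, h=4.8194
θ=233°:   candidates: C₊=(5.5623,4.3655) cross=48.646; C₋=(7.8501,-4.9978) cross=-48.646
θ=233°:   branch - wants cross < 0 → take C=(7.8501,-4.9978) (cross=-48.646)
θ=233°: ex = (C−B)/|BC| = (0.9656,-0.2602); ey = (0.2602,0.9656)
θ=233°: P = B + 3.17·ex + 2.10·ey = (1.8018,-1.1930)
θ=337°: B = A + 3.00·(cos337°, sin337°) = (2.7615, -1.1722)
θ=337°: |BD| = 5.3680
θ=337°: circle(B,10.00) ∩ circle(D,5.00): a=9.6698, h=2.5485
θ=337°:   candidates: C₊=(11.6415,3.4263) cross=13.680; C₋=(12.7545,-1.5476) cross=-13.680
θ=337°:   branch - wants cross < 0 → take C=(12.7545,-1.5476) (cross=-13.680)
θ=337°: ex = (C−B)/|BC| = (0.9993,-0.0375); ey = (0.0375,0.9993)
θ=337°: P = B + 3.17·ex + 2.10·ey = (6.0081,0.8073)

θ=16°: 6.58 1.73
θ=233°: 1.80 -1.19
θ=337°: 6.01 0.81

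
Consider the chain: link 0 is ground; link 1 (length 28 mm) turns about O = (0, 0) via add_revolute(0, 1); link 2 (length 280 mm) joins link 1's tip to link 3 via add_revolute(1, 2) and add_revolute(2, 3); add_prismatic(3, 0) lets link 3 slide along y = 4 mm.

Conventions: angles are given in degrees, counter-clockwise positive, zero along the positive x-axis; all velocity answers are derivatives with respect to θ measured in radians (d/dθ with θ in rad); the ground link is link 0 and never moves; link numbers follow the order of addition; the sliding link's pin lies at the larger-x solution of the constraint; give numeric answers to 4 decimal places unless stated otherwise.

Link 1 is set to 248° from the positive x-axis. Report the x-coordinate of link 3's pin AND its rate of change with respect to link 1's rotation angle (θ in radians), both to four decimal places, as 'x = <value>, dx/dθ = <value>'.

geometry: r = 28 mm, L = 280 mm, e = 4 mm
crank pin P = (r cos θ, r sin θ) = (-10.488985, -25.961148)
h = r sin θ − e = -25.961148 − 4 = -29.961148
x = r cos θ + √(L² − h²) = -10.488985 + 278.392402 = 267.903418
dx/dθ = −r sin θ − h·r cos θ/√(L² − h²) (θ in radians; h = -29.961148) = 24.832302

x = 267.9034, dx/dθ = 24.8323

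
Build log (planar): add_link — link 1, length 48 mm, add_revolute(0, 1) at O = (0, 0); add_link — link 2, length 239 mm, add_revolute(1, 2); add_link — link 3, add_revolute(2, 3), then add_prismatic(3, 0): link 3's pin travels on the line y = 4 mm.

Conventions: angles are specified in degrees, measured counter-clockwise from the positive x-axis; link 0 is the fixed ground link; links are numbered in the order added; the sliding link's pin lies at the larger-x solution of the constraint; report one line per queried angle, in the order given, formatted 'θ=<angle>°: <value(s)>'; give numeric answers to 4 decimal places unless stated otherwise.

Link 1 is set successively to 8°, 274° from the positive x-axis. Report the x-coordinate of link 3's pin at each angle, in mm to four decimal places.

geometry: r = 48 mm, L = 239 mm, e = 4 mm
θ=8°: crank pin P = (r cos θ, r sin θ) = (47.532867, 6.680309)
θ=8°: h = r sin θ − e = 6.680309 − 4 = 2.680309
θ=8°: x = r cos θ + √(L² − h²) = 47.532867 + 238.984970 = 286.517837
θ=274°: crank pin P = (r cos θ, r sin θ) = (3.348311, -47.883074)
θ=274°: h = r sin θ − e = -47.883074 − 4 = -51.883074
θ=274°: x = r cos θ + √(L² − h²) = 3.348311 + 233.300550 = 236.648861

θ=8°: 286.5178
θ=274°: 236.6489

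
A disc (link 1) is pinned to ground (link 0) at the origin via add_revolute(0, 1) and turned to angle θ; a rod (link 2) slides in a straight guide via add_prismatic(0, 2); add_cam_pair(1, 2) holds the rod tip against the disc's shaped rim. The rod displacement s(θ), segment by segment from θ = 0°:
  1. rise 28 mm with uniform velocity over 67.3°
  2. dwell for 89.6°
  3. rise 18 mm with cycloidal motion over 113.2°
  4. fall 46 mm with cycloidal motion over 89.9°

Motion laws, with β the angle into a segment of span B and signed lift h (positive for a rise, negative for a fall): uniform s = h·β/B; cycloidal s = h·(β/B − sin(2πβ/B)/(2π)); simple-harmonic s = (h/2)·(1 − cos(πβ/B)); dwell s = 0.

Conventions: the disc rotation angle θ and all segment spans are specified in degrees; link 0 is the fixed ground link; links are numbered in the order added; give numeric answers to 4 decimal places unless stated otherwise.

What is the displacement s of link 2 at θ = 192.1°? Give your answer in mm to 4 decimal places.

segment 1 (0° to 67.3°, uniform, h = 28) is passed completely: s = 0.0000 + (28) = 28.0000
segment 2 (67.3° to 156.9°, dwell): s unchanged at 28.0000
θ = 192.1° falls in segment 3 (156.9° to 270.1°, cycloidal, h = 18): β = 192.1 − 156.9 = 35.2°, B = 113.2°; Δs = 18·(0.3110 − sin(2π·0.3110)/(2π)) = 2.9399; s = 28.0000 + 2.9399 = 30.9399

30.9399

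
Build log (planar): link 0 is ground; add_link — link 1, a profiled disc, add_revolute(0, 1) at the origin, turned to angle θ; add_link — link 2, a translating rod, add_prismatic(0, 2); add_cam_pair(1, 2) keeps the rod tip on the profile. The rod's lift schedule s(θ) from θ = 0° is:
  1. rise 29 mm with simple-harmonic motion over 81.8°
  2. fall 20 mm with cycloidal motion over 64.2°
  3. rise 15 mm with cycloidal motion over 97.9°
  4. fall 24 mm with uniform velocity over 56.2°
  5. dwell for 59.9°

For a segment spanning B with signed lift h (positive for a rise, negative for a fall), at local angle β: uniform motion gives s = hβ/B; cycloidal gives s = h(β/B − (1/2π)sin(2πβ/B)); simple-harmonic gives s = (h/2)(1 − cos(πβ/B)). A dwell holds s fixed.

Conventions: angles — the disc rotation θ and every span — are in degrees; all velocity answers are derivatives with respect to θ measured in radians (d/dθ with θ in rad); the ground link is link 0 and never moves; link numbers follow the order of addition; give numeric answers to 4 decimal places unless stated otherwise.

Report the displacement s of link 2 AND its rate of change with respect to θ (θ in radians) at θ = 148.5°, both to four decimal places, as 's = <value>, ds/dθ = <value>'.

seg 1 [0°–81.8°] simple-harmonic, h=29: full span → s += 29 → s = 29.0000
seg 2 [81.8°–146°] cycloidal, h=-20: full span → s += -20 → s = 9.0000
seg 3 [146°–243.9°] cycloidal, h=15: θ=148.5° here. β=2.5, B=97.9. 15·(0.0255 − sin(2π·0.0255)/(2π)) = 0.0016 → s = 9.0016
velocity in seg [146°–243.9°] (cycloidal), θ in radians: β = 2.5° = 0.0436 rad, B = 97.9° = 1.7087 rad; ds/dθ = (h/B)(1 − cos(2πβ/B)) = (15/1.7087)(1 − cos(2π·0.0255)) = 0.112757 mm/rad

s = 9.0016, ds/dθ = 0.1128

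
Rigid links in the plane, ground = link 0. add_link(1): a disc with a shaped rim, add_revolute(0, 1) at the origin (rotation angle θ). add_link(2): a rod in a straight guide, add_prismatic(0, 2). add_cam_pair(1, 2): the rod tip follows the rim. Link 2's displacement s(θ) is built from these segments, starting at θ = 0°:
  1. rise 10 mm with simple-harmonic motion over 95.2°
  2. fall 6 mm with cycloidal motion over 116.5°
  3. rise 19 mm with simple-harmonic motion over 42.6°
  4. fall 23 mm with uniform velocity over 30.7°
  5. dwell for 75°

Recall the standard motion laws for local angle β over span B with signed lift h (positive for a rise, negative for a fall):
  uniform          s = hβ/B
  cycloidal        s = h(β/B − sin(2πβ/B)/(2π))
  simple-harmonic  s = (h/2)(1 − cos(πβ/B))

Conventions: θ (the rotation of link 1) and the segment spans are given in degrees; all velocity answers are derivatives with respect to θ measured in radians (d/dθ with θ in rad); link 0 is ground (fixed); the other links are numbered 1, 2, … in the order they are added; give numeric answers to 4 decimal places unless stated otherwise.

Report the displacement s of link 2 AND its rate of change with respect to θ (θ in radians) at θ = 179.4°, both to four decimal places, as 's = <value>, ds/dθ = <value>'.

segment 1 (0° to 95.2°, simple-harmonic, h = 10) is passed completely: s = 0.0000 + (10) = 10.0000
θ = 179.4° falls in segment 2 (95.2° to 211.7°, cycloidal, h = -6): β = 179.4 − 95.2 = 84.2°, B = 116.5°; Δs = -6·(0.7227 − sin(2π·0.7227)/(2π)) = -5.2774; s = 10.0000 − 5.2774 = 4.7226
velocity in seg [95.2°–211.7°] (cycloidal), θ in radians: β = 84.2° = 1.4696 rad, B = 116.5° = 2.0333 rad; ds/dθ = (h/B)(1 − cos(2πβ/B)) = ((-6)/2.0333)(1 − cos(2π·0.7227)) = -3.453686 mm/rad

s = 4.7226, ds/dθ = -3.4537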